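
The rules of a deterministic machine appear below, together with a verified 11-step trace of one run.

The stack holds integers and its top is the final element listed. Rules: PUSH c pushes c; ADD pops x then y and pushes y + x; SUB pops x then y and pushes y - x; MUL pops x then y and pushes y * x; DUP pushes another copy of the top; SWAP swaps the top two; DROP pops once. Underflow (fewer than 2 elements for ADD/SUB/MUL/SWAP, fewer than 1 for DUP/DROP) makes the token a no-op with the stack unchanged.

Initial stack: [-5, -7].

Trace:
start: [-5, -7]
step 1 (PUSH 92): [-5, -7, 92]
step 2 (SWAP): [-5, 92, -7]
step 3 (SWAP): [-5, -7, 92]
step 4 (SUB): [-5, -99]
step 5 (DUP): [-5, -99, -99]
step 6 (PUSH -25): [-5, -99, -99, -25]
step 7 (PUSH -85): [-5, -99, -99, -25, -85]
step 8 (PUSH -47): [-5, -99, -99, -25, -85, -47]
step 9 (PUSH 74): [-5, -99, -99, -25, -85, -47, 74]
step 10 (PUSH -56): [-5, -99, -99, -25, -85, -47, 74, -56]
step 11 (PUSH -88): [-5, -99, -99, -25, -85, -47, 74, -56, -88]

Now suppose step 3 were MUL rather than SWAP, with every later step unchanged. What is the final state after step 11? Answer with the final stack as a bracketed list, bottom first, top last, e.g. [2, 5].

[639, 639, -25, -85, -47, 74, -56, -88]

(re-executing from step 3 with the substitution; state before step 3: [-5, 92, -7])
step 3 (MUL): [-5, -644]
step 4 (SUB): [639]
step 5 (DUP): [639, 639]
step 6 (PUSH -25): [639, 639, -25]
step 7 (PUSH -85): [639, 639, -25, -85]
step 8 (PUSH -47): [639, 639, -25, -85, -47]
step 9 (PUSH 74): [639, 639, -25, -85, -47, 74]
step 10 (PUSH -56): [639, 639, -25, -85, -47, 74, -56]
step 11 (PUSH -88): [639, 639, -25, -85, -47, 74, -56, -88]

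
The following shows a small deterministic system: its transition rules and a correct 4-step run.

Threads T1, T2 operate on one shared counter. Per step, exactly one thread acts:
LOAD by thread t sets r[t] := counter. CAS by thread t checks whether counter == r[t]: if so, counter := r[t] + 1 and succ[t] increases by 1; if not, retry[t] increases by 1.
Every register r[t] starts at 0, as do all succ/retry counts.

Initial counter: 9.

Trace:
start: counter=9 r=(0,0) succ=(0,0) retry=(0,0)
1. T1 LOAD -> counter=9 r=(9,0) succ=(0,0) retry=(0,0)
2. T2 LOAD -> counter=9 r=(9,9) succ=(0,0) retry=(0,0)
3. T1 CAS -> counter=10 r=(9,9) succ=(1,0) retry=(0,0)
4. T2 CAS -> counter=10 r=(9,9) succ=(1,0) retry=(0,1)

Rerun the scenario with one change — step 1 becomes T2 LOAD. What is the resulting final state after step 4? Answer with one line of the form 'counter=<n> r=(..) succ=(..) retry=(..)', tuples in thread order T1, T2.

counter=10 r=(0,9) succ=(0,1) retry=(1,0)

(re-executing from step 1 with the substitution; state before step 1: counter=9 r=(0,0) succ=(0,0) retry=(0,0))
1. T2 LOAD -> counter=9 r=(0,9) succ=(0,0) retry=(0,0)
2. T2 LOAD -> counter=9 r=(0,9) succ=(0,0) retry=(0,0)
3. T1 CAS -> counter=9 r=(0,9) succ=(0,0) retry=(1,0)
4. T2 CAS -> counter=10 r=(0,9) succ=(0,1) retry=(1,0)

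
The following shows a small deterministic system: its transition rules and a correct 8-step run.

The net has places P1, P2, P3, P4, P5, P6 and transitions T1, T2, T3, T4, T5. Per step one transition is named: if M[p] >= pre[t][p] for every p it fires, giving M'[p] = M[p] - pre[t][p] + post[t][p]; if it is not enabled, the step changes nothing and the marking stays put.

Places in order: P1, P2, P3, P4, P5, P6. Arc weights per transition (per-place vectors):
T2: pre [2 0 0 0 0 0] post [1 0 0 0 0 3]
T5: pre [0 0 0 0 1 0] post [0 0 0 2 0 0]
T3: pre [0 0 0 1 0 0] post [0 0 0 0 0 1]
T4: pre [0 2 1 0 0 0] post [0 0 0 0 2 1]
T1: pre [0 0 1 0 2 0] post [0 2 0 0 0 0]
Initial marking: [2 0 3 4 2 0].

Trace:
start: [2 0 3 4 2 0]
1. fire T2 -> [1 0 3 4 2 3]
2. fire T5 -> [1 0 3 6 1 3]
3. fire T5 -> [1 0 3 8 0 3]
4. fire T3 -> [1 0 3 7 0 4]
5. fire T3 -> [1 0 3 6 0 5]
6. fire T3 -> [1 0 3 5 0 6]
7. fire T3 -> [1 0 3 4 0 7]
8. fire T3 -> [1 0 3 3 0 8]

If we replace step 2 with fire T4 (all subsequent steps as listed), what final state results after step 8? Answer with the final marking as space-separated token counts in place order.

(re-executing from step 2 with the substitution; state before step 2: [1 0 3 4 2 3])
2. fire T4 -> [1 0 3 4 2 3]
3. fire T5 -> [1 0 3 6 1 3]
4. fire T3 -> [1 0 3 5 1 4]
5. fire T3 -> [1 0 3 4 1 5]
6. fire T3 -> [1 0 3 3 1 6]
7. fire T3 -> [1 0 3 2 1 7]
8. fire T3 -> [1 0 3 1 1 8]

1 0 3 1 1 8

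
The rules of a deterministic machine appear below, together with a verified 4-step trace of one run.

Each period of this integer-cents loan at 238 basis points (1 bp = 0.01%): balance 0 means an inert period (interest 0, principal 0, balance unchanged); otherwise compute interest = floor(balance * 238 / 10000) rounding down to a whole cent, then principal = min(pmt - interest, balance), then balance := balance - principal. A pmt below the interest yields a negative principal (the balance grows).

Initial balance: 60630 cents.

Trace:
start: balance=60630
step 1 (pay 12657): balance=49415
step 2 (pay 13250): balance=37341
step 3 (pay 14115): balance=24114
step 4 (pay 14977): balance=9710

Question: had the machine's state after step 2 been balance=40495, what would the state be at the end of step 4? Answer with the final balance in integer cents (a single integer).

13016

state after step 2 := balance=40495
step 3 (pay 14115): balance=27343
step 4 (pay 14977): balance=13016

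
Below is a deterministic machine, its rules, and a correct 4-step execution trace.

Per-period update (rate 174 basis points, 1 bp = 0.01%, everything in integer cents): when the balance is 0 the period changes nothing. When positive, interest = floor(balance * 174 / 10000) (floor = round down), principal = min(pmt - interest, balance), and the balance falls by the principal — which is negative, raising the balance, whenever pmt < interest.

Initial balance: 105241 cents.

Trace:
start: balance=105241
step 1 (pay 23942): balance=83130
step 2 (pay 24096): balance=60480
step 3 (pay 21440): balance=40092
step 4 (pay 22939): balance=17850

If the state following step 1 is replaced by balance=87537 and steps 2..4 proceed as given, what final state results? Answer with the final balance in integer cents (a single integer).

state after step 1 := balance=87537
step 2 (pay 24096): balance=64964
step 3 (pay 21440): balance=44654
step 4 (pay 22939): balance=22491

22491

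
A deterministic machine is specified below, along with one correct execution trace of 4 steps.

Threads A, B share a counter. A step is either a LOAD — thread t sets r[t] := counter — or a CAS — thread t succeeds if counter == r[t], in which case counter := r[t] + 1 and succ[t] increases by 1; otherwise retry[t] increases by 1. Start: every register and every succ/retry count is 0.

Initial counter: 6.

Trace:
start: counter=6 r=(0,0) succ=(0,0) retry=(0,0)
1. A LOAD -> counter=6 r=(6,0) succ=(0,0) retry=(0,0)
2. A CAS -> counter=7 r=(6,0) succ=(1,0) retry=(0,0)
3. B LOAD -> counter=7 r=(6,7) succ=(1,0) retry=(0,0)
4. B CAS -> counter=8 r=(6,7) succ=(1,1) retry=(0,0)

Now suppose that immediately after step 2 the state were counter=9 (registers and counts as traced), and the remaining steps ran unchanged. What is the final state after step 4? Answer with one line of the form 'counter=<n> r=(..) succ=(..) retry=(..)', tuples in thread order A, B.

state after step 2 := counter=9 r=(6,0) succ=(1,0) retry=(0,0)
3. B LOAD -> counter=9 r=(6,9) succ=(1,0) retry=(0,0)
4. B CAS -> counter=10 r=(6,9) succ=(1,1) retry=(0,0)

counter=10 r=(6,9) succ=(1,1) retry=(0,0)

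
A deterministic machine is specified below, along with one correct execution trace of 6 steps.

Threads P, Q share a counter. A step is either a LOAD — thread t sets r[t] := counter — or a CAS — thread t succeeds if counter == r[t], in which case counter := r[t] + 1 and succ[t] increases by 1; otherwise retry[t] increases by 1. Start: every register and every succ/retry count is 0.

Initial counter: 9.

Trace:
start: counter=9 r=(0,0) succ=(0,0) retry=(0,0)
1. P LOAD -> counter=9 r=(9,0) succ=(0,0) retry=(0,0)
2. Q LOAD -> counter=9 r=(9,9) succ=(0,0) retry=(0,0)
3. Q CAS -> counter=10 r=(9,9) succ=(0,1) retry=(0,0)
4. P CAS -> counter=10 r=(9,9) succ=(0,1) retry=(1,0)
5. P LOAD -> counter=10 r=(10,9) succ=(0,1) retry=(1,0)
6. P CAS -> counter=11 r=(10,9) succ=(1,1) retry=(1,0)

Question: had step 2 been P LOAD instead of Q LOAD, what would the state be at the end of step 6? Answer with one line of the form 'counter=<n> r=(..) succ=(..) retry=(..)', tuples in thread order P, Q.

(re-executing from step 2 with the substitution; state before step 2: counter=9 r=(9,0) succ=(0,0) retry=(0,0))
2. P LOAD -> counter=9 r=(9,0) succ=(0,0) retry=(0,0)
3. Q CAS -> counter=9 r=(9,0) succ=(0,0) retry=(0,1)
4. P CAS -> counter=10 r=(9,0) succ=(1,0) retry=(0,1)
5. P LOAD -> counter=10 r=(10,0) succ=(1,0) retry=(0,1)
6. P CAS -> counter=11 r=(10,0) succ=(2,0) retry=(0,1)

counter=11 r=(10,0) succ=(2,0) retry=(0,1)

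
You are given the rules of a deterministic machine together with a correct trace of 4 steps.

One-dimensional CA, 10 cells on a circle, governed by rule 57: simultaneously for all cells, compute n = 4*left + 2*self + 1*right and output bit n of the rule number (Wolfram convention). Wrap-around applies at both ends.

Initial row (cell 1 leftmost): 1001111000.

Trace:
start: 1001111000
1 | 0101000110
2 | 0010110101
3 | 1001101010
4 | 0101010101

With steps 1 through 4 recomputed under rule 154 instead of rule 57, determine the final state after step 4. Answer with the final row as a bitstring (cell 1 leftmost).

(re-executing steps 1..4 under rule 154; state before step 1: 1001111000)
1 | 0111110101
2 | 0111100000
3 | 1111010000
4 | 1110001001

1110001001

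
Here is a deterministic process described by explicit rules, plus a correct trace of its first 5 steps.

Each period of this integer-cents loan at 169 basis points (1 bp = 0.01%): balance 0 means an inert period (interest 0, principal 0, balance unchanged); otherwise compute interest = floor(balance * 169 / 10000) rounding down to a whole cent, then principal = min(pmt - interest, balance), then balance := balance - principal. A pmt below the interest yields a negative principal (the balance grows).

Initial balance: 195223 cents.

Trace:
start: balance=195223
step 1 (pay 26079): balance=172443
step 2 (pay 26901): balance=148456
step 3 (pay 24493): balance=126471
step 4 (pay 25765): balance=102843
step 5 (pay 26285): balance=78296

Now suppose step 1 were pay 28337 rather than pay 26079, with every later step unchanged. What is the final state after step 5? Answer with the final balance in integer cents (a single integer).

(re-executing from step 1 with the substitution; state before step 1: balance=195223)
step 1 (pay 28337): balance=170185
step 2 (pay 26901): balance=146160
step 3 (pay 24493): balance=124137
step 4 (pay 25765): balance=100469
step 5 (pay 26285): balance=75881

75881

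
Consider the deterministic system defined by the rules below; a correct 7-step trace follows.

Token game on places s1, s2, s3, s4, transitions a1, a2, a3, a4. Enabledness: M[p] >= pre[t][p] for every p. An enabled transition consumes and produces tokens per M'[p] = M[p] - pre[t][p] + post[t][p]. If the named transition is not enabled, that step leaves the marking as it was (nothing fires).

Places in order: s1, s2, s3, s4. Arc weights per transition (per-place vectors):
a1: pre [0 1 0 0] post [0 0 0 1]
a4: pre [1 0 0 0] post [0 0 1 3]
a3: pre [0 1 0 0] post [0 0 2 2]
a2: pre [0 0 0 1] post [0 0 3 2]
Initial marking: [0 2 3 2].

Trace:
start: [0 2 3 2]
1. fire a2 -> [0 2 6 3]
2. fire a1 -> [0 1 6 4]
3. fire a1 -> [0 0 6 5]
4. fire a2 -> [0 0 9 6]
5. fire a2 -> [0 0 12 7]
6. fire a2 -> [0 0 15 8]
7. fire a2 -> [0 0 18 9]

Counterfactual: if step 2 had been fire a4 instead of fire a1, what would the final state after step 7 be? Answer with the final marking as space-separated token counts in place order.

(re-executing from step 2 with the substitution; state before step 2: [0 2 6 3])
2. fire a4 -> [0 2 6 3]
3. fire a1 -> [0 1 6 4]
4. fire a2 -> [0 1 9 5]
5. fire a2 -> [0 1 12 6]
6. fire a2 -> [0 1 15 7]
7. fire a2 -> [0 1 18 8]

0 1 18 8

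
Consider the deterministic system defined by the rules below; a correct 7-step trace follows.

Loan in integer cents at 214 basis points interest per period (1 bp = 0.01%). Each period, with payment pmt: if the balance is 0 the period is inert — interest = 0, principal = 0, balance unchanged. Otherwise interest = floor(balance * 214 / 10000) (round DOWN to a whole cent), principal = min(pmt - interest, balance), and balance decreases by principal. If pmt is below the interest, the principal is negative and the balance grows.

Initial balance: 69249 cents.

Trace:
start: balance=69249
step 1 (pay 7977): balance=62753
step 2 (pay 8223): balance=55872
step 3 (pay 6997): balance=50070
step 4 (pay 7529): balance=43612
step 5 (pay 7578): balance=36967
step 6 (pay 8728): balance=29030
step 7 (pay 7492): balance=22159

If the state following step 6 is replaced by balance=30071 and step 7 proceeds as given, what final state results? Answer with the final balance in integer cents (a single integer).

state after step 6 := balance=30071
step 7 (pay 7492): balance=23222

23222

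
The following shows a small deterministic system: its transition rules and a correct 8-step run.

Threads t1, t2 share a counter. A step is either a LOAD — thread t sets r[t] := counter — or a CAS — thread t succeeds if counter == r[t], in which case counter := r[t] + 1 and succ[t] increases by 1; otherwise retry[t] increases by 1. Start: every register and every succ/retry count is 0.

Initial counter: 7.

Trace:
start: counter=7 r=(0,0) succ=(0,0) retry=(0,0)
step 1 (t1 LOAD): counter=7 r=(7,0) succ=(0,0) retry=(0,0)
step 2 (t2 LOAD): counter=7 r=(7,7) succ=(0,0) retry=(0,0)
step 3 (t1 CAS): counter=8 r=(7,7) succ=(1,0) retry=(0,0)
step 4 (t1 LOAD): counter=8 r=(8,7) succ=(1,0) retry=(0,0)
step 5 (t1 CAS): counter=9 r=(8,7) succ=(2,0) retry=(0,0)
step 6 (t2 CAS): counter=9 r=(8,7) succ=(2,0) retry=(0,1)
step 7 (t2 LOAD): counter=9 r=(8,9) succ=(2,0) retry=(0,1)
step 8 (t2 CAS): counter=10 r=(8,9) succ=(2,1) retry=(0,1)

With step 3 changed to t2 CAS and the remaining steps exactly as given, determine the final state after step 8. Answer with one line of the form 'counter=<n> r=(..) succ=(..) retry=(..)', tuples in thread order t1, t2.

counter=10 r=(8,9) succ=(1,2) retry=(0,1)

(re-executing from step 3 with the substitution; state before step 3: counter=7 r=(7,7) succ=(0,0) retry=(0,0))
step 3 (t2 CAS): counter=8 r=(7,7) succ=(0,1) retry=(0,0)
step 4 (t1 LOAD): counter=8 r=(8,7) succ=(0,1) retry=(0,0)
step 5 (t1 CAS): counter=9 r=(8,7) succ=(1,1) retry=(0,0)
step 6 (t2 CAS): counter=9 r=(8,7) succ=(1,1) retry=(0,1)
step 7 (t2 LOAD): counter=9 r=(8,9) succ=(1,1) retry=(0,1)
step 8 (t2 CAS): counter=10 r=(8,9) succ=(1,2) retry=(0,1)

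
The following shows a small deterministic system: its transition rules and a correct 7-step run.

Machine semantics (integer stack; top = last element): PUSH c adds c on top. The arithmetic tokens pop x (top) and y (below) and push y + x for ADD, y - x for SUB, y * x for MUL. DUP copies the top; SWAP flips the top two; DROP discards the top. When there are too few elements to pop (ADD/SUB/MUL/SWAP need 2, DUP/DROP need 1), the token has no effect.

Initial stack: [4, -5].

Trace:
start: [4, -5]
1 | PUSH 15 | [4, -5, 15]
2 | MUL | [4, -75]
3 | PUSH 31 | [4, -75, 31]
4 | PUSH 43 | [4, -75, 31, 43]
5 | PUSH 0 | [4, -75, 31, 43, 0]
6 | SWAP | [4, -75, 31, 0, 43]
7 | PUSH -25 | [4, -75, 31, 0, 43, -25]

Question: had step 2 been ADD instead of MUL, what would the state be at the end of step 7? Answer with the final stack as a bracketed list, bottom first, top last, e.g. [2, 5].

(re-executing from step 2 with the substitution; state before step 2: [4, -5, 15])
2 | ADD | [4, 10]
3 | PUSH 31 | [4, 10, 31]
4 | PUSH 43 | [4, 10, 31, 43]
5 | PUSH 0 | [4, 10, 31, 43, 0]
6 | SWAP | [4, 10, 31, 0, 43]
7 | PUSH -25 | [4, 10, 31, 0, 43, -25]

[4, 10, 31, 0, 43, -25]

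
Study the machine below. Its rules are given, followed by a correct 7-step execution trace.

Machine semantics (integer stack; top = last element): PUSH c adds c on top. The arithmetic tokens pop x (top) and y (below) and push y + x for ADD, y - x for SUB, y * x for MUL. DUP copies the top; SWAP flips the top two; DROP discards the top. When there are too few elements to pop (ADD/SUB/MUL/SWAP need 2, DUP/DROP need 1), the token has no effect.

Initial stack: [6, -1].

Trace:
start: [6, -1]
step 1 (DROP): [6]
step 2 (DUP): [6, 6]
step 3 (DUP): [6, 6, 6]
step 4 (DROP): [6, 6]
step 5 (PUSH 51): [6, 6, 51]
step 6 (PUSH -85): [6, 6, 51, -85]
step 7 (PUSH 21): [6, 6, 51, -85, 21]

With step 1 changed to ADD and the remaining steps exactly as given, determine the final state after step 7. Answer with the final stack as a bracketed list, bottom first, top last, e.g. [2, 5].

(re-executing from step 1 with the substitution; state before step 1: [6, -1])
step 1 (ADD): [5]
step 2 (DUP): [5, 5]
step 3 (DUP): [5, 5, 5]
step 4 (DROP): [5, 5]
step 5 (PUSH 51): [5, 5, 51]
step 6 (PUSH -85): [5, 5, 51, -85]
step 7 (PUSH 21): [5, 5, 51, -85, 21]

[5, 5, 51, -85, 21]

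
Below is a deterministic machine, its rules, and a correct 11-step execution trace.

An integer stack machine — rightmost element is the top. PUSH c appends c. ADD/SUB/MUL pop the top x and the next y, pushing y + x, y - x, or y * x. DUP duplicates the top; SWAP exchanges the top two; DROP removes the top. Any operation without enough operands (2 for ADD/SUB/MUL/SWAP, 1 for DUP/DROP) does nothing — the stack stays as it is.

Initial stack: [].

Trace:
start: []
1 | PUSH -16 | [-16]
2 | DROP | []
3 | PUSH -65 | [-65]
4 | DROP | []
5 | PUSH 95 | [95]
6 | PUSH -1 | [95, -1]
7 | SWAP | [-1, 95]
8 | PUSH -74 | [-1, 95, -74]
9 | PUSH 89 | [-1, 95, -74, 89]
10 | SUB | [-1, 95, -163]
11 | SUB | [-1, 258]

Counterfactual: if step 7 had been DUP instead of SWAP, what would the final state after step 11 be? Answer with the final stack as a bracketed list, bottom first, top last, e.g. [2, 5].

(re-executing from step 7 with the substitution; state before step 7: [95, -1])
7 | DUP | [95, -1, -1]
8 | PUSH -74 | [95, -1, -1, -74]
9 | PUSH 89 | [95, -1, -1, -74, 89]
10 | SUB | [95, -1, -1, -163]
11 | SUB | [95, -1, 162]

[95, -1, 162]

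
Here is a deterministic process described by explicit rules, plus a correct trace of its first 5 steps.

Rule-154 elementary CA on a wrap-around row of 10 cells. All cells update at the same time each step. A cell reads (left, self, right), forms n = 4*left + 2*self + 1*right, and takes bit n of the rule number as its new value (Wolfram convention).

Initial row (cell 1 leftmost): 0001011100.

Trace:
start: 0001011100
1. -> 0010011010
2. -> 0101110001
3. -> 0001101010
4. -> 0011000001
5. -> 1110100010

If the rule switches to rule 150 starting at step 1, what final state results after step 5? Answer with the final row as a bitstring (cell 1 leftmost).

(re-executing steps 1..5 under rule 150; state before step 1: 0001011100)
1. -> 0011001010
2. -> 0100111011
3. -> 0111010000
4. -> 1010011000
5. -> 1011100101

1011100101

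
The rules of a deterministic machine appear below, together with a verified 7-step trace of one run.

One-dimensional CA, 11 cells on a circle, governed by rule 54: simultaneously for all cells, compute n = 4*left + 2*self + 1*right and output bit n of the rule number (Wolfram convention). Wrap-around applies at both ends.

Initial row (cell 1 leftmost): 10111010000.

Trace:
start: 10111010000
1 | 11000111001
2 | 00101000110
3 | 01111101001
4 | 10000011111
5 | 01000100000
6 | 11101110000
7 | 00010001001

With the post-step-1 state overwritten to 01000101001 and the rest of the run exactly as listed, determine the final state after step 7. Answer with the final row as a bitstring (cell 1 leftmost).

state after step 1 := 01000101001
2 | 11101111111
3 | 00010000000
4 | 00111000000
5 | 01000100000
6 | 11101110000
7 | 00010001001

00010001001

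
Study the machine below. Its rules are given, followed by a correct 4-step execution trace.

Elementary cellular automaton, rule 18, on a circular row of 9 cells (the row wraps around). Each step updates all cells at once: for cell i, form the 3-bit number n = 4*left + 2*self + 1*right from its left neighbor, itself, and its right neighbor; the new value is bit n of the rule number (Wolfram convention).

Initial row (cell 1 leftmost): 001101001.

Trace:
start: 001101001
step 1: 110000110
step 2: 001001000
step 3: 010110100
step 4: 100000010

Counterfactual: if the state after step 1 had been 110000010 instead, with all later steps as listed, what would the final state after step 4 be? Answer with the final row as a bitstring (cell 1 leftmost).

100000001

state after step 1 := 110000010
step 2: 001000100
step 3: 010101010
step 4: 100000001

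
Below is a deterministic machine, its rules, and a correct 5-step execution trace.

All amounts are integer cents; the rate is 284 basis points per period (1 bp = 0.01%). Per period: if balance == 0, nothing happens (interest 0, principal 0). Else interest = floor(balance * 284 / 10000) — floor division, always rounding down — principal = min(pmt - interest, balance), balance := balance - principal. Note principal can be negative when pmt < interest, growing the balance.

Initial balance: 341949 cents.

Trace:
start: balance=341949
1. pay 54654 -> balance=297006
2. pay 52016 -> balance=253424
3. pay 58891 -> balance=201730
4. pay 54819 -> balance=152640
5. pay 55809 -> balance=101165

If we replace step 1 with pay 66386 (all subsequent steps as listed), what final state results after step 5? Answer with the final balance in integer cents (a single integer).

(re-executing from step 1 with the substitution; state before step 1: balance=341949)
1. pay 66386 -> balance=285274
2. pay 52016 -> balance=241359
3. pay 58891 -> balance=189322
4. pay 54819 -> balance=139879
5. pay 55809 -> balance=88042

88042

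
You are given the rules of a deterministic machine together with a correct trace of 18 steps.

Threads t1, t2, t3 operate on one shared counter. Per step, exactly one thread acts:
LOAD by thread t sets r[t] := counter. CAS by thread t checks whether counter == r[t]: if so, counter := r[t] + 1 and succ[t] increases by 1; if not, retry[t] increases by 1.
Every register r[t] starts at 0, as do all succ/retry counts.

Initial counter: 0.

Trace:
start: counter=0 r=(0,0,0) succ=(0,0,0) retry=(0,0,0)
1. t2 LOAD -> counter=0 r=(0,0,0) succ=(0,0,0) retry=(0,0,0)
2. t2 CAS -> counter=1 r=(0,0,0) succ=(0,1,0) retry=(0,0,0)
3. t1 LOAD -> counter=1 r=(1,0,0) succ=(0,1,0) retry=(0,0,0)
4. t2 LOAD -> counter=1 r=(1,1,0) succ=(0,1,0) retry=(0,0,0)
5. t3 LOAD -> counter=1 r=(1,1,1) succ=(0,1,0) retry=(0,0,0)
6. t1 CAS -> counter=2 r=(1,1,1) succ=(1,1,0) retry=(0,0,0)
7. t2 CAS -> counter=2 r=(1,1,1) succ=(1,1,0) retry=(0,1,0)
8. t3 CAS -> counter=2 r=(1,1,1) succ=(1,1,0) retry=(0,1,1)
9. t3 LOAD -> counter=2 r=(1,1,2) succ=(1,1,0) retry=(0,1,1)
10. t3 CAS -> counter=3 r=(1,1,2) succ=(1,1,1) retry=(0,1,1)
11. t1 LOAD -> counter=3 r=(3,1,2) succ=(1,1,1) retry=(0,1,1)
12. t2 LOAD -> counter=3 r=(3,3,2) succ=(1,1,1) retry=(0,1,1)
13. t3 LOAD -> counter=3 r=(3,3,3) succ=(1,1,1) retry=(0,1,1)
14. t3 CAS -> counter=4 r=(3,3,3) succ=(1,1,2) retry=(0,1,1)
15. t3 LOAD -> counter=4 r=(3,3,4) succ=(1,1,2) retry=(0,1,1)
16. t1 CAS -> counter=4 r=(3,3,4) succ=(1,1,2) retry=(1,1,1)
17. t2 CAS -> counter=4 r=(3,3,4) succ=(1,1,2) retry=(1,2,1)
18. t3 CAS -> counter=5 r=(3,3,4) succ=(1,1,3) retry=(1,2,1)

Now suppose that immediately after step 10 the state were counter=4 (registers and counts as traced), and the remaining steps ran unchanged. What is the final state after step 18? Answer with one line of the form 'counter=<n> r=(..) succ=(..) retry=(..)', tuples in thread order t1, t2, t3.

state after step 10 := counter=4 r=(1,1,2) succ=(1,1,1) retry=(0,1,1)
11. t1 LOAD -> counter=4 r=(4,1,2) succ=(1,1,1) retry=(0,1,1)
12. t2 LOAD -> counter=4 r=(4,4,2) succ=(1,1,1) retry=(0,1,1)
13. t3 LOAD -> counter=4 r=(4,4,4) succ=(1,1,1) retry=(0,1,1)
14. t3 CAS -> counter=5 r=(4,4,4) succ=(1,1,2) retry=(0,1,1)
15. t3 LOAD -> counter=5 r=(4,4,5) succ=(1,1,2) retry=(0,1,1)
16. t1 CAS -> counter=5 r=(4,4,5) succ=(1,1,2) retry=(1,1,1)
17. t2 CAS -> counter=5 r=(4,4,5) succ=(1,1,2) retry=(1,2,1)
18. t3 CAS -> counter=6 r=(4,4,5) succ=(1,1,3) retry=(1,2,1)

counter=6 r=(4,4,5) succ=(1,1,3) retry=(1,2,1)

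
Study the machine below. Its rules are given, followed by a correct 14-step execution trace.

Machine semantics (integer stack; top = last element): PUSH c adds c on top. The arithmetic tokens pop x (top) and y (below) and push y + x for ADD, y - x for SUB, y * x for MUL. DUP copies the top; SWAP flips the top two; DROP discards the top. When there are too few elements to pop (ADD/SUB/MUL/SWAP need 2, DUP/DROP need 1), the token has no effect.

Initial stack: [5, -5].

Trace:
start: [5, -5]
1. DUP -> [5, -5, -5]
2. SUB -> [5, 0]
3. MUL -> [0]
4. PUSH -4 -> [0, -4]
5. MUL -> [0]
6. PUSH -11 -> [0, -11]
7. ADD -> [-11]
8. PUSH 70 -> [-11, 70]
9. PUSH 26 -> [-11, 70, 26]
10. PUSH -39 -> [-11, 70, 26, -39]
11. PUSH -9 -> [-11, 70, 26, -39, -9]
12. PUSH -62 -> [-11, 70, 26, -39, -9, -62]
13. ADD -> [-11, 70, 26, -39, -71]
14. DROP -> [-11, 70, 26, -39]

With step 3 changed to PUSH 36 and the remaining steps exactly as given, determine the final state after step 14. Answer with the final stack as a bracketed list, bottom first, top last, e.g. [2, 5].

(re-executing from step 3 with the substitution; state before step 3: [5, 0])
3. PUSH 36 -> [5, 0, 36]
4. PUSH -4 -> [5, 0, 36, -4]
5. MUL -> [5, 0, -144]
6. PUSH -11 -> [5, 0, -144, -11]
7. ADD -> [5, 0, -155]
8. PUSH 70 -> [5, 0, -155, 70]
9. PUSH 26 -> [5, 0, -155, 70, 26]
10. PUSH -39 -> [5, 0, -155, 70, 26, -39]
11. PUSH -9 -> [5, 0, -155, 70, 26, -39, -9]
12. PUSH -62 -> [5, 0, -155, 70, 26, -39, -9, -62]
13. ADD -> [5, 0, -155, 70, 26, -39, -71]
14. DROP -> [5, 0, -155, 70, 26, -39]

[5, 0, -155, 70, 26, -39]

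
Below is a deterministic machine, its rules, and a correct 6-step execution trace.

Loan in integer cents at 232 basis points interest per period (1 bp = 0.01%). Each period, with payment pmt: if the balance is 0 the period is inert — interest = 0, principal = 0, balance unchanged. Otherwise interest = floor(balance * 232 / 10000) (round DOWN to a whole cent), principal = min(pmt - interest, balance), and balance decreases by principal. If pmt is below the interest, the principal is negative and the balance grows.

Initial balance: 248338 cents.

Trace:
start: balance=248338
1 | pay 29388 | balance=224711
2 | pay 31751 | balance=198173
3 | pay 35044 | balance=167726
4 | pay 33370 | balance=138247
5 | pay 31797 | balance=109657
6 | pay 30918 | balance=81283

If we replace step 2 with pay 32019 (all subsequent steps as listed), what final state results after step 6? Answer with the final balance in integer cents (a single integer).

80988

(re-executing from step 2 with the substitution; state before step 2: balance=224711)
2 | pay 32019 | balance=197905
3 | pay 35044 | balance=167452
4 | pay 33370 | balance=137966
5 | pay 31797 | balance=109369
6 | pay 30918 | balance=80988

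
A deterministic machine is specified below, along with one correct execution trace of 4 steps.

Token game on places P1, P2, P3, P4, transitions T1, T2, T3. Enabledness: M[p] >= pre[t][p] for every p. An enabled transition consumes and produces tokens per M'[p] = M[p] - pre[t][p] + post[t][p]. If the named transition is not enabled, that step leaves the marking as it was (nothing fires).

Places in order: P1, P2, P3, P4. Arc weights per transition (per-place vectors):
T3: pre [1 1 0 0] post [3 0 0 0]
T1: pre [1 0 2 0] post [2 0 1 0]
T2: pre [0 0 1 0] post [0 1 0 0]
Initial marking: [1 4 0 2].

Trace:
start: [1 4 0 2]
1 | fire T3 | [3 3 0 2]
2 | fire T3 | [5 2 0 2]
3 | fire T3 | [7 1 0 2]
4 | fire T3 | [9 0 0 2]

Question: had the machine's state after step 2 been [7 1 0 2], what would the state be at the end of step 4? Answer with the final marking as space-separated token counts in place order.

9 0 0 2

state after step 2 := [7 1 0 2]
3 | fire T3 | [9 0 0 2]
4 | fire T3 | [9 0 0 2]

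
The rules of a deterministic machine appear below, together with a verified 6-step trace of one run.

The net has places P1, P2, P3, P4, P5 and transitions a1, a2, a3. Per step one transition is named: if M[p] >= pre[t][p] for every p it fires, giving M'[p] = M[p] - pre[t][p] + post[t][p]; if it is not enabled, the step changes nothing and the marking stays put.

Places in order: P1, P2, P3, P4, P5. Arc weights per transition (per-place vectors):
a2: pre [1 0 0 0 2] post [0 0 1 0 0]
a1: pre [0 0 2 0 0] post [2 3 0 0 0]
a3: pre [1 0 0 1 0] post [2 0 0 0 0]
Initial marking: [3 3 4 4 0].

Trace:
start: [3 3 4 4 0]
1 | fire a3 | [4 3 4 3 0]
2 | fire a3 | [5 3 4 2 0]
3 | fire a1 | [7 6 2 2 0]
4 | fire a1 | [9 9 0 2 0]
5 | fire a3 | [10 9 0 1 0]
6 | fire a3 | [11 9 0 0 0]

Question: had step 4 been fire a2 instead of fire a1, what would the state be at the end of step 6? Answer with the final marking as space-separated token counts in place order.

(re-executing from step 4 with the substitution; state before step 4: [7 6 2 2 0])
4 | fire a2 | [7 6 2 2 0]
5 | fire a3 | [8 6 2 1 0]
6 | fire a3 | [9 6 2 0 0]

9 6 2 0 0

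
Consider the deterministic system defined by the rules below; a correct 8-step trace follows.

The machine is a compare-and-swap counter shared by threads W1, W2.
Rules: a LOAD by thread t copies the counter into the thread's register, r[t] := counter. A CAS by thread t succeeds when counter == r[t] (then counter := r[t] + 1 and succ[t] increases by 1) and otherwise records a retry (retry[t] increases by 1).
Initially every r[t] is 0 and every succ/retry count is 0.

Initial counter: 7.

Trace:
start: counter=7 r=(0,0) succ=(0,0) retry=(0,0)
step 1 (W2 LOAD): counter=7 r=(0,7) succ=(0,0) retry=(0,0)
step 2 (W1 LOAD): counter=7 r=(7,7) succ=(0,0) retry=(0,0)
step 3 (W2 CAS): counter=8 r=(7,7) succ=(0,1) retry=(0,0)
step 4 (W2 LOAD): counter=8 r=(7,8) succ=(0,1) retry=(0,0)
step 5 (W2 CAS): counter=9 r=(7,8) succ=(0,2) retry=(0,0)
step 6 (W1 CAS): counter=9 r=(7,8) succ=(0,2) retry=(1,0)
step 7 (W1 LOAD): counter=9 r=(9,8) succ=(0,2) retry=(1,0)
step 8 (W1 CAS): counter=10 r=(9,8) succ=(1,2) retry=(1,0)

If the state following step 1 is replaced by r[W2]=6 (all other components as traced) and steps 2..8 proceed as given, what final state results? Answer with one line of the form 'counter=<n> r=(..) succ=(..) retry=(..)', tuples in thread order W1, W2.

counter=9 r=(8,7) succ=(1,1) retry=(1,1)

state after step 1 := counter=7 r=(0,6) succ=(0,0) retry=(0,0)
step 2 (W1 LOAD): counter=7 r=(7,6) succ=(0,0) retry=(0,0)
step 3 (W2 CAS): counter=7 r=(7,6) succ=(0,0) retry=(0,1)
step 4 (W2 LOAD): counter=7 r=(7,7) succ=(0,0) retry=(0,1)
step 5 (W2 CAS): counter=8 r=(7,7) succ=(0,1) retry=(0,1)
step 6 (W1 CAS): counter=8 r=(7,7) succ=(0,1) retry=(1,1)
step 7 (W1 LOAD): counter=8 r=(8,7) succ=(0,1) retry=(1,1)
step 8 (W1 CAS): counter=9 r=(8,7) succ=(1,1) retry=(1,1)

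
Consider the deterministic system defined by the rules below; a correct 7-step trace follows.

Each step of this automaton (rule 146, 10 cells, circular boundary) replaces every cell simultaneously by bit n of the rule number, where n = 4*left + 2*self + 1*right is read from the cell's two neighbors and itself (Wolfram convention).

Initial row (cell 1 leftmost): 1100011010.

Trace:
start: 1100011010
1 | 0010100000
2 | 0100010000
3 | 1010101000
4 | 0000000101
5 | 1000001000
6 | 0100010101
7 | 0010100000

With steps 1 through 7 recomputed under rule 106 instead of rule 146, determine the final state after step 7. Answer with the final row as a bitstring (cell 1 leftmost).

(re-executing steps 1..7 under rule 106; state before step 1: 1100011010)
1 | 1100111101
2 | 0101100111
3 | 1011101101
4 | 1110111111
5 | 0011100000
6 | 0110100000
7 | 1111000000

1111000000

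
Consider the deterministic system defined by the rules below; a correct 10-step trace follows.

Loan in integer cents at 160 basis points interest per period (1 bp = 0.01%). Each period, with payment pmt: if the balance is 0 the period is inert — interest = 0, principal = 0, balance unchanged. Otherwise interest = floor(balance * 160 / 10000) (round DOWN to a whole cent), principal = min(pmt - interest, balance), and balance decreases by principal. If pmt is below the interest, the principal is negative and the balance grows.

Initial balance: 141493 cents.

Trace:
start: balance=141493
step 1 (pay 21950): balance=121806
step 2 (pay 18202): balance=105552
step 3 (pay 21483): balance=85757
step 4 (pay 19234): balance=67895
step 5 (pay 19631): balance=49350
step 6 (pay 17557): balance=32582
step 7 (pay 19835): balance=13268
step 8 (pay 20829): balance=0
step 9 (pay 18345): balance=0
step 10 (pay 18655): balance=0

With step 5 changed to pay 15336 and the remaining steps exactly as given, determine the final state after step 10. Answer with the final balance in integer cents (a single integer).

(re-executing from step 5 with the substitution; state before step 5: balance=67895)
step 5 (pay 15336): balance=53645
step 6 (pay 17557): balance=36946
step 7 (pay 19835): balance=17702
step 8 (pay 20829): balance=0
step 9 (pay 18345): balance=0
step 10 (pay 18655): balance=0

0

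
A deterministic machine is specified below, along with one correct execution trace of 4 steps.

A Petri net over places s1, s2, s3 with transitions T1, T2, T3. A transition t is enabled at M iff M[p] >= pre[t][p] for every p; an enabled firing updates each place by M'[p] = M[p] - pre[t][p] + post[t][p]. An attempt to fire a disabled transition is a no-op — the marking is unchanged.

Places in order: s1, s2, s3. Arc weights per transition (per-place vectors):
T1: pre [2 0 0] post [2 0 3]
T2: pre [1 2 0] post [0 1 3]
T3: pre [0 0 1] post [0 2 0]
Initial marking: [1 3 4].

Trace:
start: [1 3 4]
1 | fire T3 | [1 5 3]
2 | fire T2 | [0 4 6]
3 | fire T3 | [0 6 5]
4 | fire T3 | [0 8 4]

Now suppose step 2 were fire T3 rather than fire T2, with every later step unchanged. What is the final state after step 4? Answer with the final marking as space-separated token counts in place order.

(re-executing from step 2 with the substitution; state before step 2: [1 5 3])
2 | fire T3 | [1 7 2]
3 | fire T3 | [1 9 1]
4 | fire T3 | [1 11 0]

1 11 0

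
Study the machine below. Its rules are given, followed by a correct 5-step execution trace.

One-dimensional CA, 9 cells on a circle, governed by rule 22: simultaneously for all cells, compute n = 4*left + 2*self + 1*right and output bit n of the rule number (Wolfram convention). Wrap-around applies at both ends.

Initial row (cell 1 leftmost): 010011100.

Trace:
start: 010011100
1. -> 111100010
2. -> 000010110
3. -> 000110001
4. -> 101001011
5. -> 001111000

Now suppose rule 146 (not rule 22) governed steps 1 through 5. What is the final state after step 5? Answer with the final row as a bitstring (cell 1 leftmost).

000000000

(re-executing steps 1..5 under rule 146; state before step 1: 010011100)
1. -> 101101010
2. -> 000000000
3. -> 000000000
4. -> 000000000
5. -> 000000000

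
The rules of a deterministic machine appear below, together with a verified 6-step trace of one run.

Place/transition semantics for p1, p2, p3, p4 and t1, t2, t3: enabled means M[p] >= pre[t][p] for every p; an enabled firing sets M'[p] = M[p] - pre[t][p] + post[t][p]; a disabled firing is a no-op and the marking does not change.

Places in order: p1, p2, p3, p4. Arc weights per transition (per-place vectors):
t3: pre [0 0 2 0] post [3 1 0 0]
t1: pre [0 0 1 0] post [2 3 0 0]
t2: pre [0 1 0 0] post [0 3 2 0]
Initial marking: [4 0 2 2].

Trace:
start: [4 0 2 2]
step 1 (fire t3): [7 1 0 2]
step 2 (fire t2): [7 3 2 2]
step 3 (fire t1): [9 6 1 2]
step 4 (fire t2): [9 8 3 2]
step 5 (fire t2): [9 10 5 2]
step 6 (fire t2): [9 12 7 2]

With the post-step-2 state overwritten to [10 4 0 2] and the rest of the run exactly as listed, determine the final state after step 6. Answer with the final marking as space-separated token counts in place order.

state after step 2 := [10 4 0 2]
step 3 (fire t1): [10 4 0 2]
step 4 (fire t2): [10 6 2 2]
step 5 (fire t2): [10 8 4 2]
step 6 (fire t2): [10 10 6 2]

10 10 6 2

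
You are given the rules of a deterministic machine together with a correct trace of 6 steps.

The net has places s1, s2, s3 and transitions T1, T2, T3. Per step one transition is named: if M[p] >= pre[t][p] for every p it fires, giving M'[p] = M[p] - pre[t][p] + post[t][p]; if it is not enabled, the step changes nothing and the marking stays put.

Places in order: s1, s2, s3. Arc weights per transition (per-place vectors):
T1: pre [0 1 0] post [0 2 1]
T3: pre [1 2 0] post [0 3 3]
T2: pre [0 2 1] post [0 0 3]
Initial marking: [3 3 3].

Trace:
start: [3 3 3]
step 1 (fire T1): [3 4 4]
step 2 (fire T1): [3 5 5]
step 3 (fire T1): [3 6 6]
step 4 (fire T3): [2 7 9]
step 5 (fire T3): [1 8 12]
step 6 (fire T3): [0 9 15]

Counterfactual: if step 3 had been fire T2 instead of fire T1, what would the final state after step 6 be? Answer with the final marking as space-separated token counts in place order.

0 6 16

(re-executing from step 3 with the substitution; state before step 3: [3 5 5])
step 3 (fire T2): [3 3 7]
step 4 (fire T3): [2 4 10]
step 5 (fire T3): [1 5 13]
step 6 (fire T3): [0 6 16]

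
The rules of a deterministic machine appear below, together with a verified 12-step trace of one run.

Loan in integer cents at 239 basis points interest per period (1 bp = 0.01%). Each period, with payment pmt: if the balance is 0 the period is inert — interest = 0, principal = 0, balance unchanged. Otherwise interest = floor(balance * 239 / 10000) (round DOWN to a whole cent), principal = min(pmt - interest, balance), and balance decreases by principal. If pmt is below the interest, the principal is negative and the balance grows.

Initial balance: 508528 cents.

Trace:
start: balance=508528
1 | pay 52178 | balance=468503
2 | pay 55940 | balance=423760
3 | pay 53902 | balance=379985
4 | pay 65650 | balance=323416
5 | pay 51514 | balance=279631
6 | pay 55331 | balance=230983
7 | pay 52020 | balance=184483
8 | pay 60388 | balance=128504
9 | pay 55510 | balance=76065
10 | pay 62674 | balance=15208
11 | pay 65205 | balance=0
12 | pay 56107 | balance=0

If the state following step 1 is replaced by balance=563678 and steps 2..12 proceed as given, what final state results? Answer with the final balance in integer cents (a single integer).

state after step 1 := balance=563678
2 | pay 55940 | balance=521209
3 | pay 53902 | balance=479763
4 | pay 65650 | balance=425579
5 | pay 51514 | balance=384236
6 | pay 55331 | balance=338088
7 | pay 52020 | balance=294148
8 | pay 60388 | balance=240790
9 | pay 55510 | balance=191034
10 | pay 62674 | balance=132925
11 | pay 65205 | balance=70896
12 | pay 56107 | balance=16483

16483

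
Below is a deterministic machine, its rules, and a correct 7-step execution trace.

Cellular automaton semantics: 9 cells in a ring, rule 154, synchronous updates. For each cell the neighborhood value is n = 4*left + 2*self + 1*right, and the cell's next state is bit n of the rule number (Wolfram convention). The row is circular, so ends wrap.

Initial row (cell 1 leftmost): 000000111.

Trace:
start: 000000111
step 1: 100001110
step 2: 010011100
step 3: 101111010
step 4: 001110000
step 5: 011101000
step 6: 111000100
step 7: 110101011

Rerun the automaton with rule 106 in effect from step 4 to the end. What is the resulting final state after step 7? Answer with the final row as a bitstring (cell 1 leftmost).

(re-executing steps 4..7 under rule 106; state before step 4: 101111010)
step 4: 011001101
step 5: 111011110
step 6: 101110011
step 7: 111010110

111010110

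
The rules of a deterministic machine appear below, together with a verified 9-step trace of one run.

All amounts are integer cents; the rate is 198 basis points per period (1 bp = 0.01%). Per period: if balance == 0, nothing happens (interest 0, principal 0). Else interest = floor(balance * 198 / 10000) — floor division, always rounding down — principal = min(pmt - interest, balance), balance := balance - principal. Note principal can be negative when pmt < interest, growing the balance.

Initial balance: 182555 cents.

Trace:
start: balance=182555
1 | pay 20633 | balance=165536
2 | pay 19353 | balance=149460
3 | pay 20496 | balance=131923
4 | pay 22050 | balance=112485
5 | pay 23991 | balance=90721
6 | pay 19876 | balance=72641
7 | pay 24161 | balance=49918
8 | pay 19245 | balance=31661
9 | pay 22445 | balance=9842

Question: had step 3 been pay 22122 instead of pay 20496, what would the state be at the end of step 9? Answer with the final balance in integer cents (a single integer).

(re-executing from step 3 with the substitution; state before step 3: balance=149460)
3 | pay 22122 | balance=130297
4 | pay 22050 | balance=110826
5 | pay 23991 | balance=89029
6 | pay 19876 | balance=70915
7 | pay 24161 | balance=48158
8 | pay 19245 | balance=29866
9 | pay 22445 | balance=8012

8012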